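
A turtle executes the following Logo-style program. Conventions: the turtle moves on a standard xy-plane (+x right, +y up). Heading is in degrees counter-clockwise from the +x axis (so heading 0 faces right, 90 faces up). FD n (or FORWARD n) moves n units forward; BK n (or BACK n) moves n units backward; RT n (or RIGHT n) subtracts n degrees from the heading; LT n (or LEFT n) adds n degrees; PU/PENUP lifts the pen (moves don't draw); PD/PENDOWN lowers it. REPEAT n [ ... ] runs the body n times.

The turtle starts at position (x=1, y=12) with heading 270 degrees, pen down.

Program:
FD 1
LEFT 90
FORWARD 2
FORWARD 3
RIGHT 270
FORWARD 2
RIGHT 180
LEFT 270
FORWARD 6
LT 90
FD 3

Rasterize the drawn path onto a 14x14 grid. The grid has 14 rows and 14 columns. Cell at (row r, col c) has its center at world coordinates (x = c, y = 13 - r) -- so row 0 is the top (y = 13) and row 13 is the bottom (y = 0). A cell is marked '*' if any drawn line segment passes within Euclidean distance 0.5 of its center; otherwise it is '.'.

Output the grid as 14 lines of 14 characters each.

Segment 0: (1,12) -> (1,11)
Segment 1: (1,11) -> (3,11)
Segment 2: (3,11) -> (6,11)
Segment 3: (6,11) -> (6,13)
Segment 4: (6,13) -> (0,13)
Segment 5: (0,13) -> (-0,10)

Answer: *******.......
**....*.......
*******.......
*.............
..............
..............
..............
..............
..............
..............
..............
..............
..............
..............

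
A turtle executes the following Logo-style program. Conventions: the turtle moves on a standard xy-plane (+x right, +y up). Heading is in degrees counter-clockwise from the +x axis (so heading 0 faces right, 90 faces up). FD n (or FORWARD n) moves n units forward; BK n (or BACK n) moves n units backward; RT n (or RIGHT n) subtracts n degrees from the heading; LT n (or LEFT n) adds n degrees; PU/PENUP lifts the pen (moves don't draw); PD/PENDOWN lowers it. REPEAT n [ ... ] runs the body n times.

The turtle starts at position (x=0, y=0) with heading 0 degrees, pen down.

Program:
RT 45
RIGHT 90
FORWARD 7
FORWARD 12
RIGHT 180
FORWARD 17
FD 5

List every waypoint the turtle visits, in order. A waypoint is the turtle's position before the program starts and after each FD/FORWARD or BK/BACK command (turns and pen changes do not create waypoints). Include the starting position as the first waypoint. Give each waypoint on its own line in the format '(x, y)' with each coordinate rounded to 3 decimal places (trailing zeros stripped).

Answer: (0, 0)
(-4.95, -4.95)
(-13.435, -13.435)
(-1.414, -1.414)
(2.121, 2.121)

Derivation:
Executing turtle program step by step:
Start: pos=(0,0), heading=0, pen down
RT 45: heading 0 -> 315
RT 90: heading 315 -> 225
FD 7: (0,0) -> (-4.95,-4.95) [heading=225, draw]
FD 12: (-4.95,-4.95) -> (-13.435,-13.435) [heading=225, draw]
RT 180: heading 225 -> 45
FD 17: (-13.435,-13.435) -> (-1.414,-1.414) [heading=45, draw]
FD 5: (-1.414,-1.414) -> (2.121,2.121) [heading=45, draw]
Final: pos=(2.121,2.121), heading=45, 4 segment(s) drawn
Waypoints (5 total):
(0, 0)
(-4.95, -4.95)
(-13.435, -13.435)
(-1.414, -1.414)
(2.121, 2.121)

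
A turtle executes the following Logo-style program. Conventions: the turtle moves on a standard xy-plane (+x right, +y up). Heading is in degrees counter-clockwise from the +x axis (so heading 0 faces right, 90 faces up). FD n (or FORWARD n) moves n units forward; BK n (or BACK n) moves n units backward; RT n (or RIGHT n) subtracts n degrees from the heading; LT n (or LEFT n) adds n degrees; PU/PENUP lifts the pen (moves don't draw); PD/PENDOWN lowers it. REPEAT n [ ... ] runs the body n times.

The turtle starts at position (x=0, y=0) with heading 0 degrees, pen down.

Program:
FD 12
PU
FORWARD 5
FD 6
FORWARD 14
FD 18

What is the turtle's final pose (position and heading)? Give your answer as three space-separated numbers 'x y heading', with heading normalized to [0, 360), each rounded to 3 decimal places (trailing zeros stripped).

Executing turtle program step by step:
Start: pos=(0,0), heading=0, pen down
FD 12: (0,0) -> (12,0) [heading=0, draw]
PU: pen up
FD 5: (12,0) -> (17,0) [heading=0, move]
FD 6: (17,0) -> (23,0) [heading=0, move]
FD 14: (23,0) -> (37,0) [heading=0, move]
FD 18: (37,0) -> (55,0) [heading=0, move]
Final: pos=(55,0), heading=0, 1 segment(s) drawn

Answer: 55 0 0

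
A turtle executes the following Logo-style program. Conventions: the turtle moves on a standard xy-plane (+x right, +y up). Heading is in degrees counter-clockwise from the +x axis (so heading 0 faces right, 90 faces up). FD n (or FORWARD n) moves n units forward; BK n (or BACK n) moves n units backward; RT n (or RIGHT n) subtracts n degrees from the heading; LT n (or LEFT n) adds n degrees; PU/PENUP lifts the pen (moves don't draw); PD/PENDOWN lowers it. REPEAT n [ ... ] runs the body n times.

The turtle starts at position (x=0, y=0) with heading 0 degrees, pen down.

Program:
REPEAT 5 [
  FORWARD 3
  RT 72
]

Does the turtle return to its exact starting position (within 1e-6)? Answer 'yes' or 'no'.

Executing turtle program step by step:
Start: pos=(0,0), heading=0, pen down
REPEAT 5 [
  -- iteration 1/5 --
  FD 3: (0,0) -> (3,0) [heading=0, draw]
  RT 72: heading 0 -> 288
  -- iteration 2/5 --
  FD 3: (3,0) -> (3.927,-2.853) [heading=288, draw]
  RT 72: heading 288 -> 216
  -- iteration 3/5 --
  FD 3: (3.927,-2.853) -> (1.5,-4.617) [heading=216, draw]
  RT 72: heading 216 -> 144
  -- iteration 4/5 --
  FD 3: (1.5,-4.617) -> (-0.927,-2.853) [heading=144, draw]
  RT 72: heading 144 -> 72
  -- iteration 5/5 --
  FD 3: (-0.927,-2.853) -> (0,0) [heading=72, draw]
  RT 72: heading 72 -> 0
]
Final: pos=(0,0), heading=0, 5 segment(s) drawn

Start position: (0, 0)
Final position: (0, 0)
Distance = 0; < 1e-6 -> CLOSED

Answer: yes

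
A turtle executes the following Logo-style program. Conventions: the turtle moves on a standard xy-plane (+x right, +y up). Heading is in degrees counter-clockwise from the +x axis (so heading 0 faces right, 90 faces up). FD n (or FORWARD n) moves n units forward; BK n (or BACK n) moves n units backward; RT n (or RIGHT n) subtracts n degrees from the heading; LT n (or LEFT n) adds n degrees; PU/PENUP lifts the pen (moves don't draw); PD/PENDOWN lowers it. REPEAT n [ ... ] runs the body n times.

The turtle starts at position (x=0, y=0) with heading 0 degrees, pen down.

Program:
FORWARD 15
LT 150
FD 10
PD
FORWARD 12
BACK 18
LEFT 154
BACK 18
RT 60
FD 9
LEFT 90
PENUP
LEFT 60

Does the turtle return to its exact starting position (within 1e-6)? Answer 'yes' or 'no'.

Executing turtle program step by step:
Start: pos=(0,0), heading=0, pen down
FD 15: (0,0) -> (15,0) [heading=0, draw]
LT 150: heading 0 -> 150
FD 10: (15,0) -> (6.34,5) [heading=150, draw]
PD: pen down
FD 12: (6.34,5) -> (-4.053,11) [heading=150, draw]
BK 18: (-4.053,11) -> (11.536,2) [heading=150, draw]
LT 154: heading 150 -> 304
BK 18: (11.536,2) -> (1.47,16.923) [heading=304, draw]
RT 60: heading 304 -> 244
FD 9: (1.47,16.923) -> (-2.475,8.834) [heading=244, draw]
LT 90: heading 244 -> 334
PU: pen up
LT 60: heading 334 -> 34
Final: pos=(-2.475,8.834), heading=34, 6 segment(s) drawn

Start position: (0, 0)
Final position: (-2.475, 8.834)
Distance = 9.174; >= 1e-6 -> NOT closed

Answer: no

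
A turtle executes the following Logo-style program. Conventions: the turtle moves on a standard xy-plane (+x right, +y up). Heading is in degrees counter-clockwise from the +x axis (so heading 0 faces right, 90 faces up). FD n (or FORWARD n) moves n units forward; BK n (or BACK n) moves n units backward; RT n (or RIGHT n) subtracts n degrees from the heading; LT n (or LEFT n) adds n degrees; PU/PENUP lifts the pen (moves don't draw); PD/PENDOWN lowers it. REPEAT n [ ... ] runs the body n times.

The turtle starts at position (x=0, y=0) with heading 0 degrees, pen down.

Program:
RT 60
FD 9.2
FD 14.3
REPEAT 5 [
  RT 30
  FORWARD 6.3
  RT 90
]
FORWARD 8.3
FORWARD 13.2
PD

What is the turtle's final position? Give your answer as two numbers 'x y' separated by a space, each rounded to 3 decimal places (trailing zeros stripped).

Answer: 17.044 -4.882

Derivation:
Executing turtle program step by step:
Start: pos=(0,0), heading=0, pen down
RT 60: heading 0 -> 300
FD 9.2: (0,0) -> (4.6,-7.967) [heading=300, draw]
FD 14.3: (4.6,-7.967) -> (11.75,-20.352) [heading=300, draw]
REPEAT 5 [
  -- iteration 1/5 --
  RT 30: heading 300 -> 270
  FD 6.3: (11.75,-20.352) -> (11.75,-26.652) [heading=270, draw]
  RT 90: heading 270 -> 180
  -- iteration 2/5 --
  RT 30: heading 180 -> 150
  FD 6.3: (11.75,-26.652) -> (6.294,-23.502) [heading=150, draw]
  RT 90: heading 150 -> 60
  -- iteration 3/5 --
  RT 30: heading 60 -> 30
  FD 6.3: (6.294,-23.502) -> (11.75,-20.352) [heading=30, draw]
  RT 90: heading 30 -> 300
  -- iteration 4/5 --
  RT 30: heading 300 -> 270
  FD 6.3: (11.75,-20.352) -> (11.75,-26.652) [heading=270, draw]
  RT 90: heading 270 -> 180
  -- iteration 5/5 --
  RT 30: heading 180 -> 150
  FD 6.3: (11.75,-26.652) -> (6.294,-23.502) [heading=150, draw]
  RT 90: heading 150 -> 60
]
FD 8.3: (6.294,-23.502) -> (10.444,-16.314) [heading=60, draw]
FD 13.2: (10.444,-16.314) -> (17.044,-4.882) [heading=60, draw]
PD: pen down
Final: pos=(17.044,-4.882), heading=60, 9 segment(s) drawn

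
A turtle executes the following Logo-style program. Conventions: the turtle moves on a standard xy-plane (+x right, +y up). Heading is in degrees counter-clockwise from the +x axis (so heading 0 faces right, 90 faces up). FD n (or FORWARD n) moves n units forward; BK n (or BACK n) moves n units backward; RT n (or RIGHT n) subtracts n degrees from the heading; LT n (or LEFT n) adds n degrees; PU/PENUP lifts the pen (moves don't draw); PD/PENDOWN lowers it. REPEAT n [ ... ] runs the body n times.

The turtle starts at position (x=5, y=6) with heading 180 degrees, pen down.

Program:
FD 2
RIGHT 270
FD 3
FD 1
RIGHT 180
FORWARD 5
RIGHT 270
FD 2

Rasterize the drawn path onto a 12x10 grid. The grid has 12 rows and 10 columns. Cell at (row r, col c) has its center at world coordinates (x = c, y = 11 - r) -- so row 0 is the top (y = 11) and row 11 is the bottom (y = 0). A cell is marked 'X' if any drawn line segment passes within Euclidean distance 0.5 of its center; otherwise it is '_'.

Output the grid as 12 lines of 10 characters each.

Segment 0: (5,6) -> (3,6)
Segment 1: (3,6) -> (3,3)
Segment 2: (3,3) -> (3,2)
Segment 3: (3,2) -> (3,7)
Segment 4: (3,7) -> (1,7)

Answer: __________
__________
__________
__________
_XXX______
___XXX____
___X______
___X______
___X______
___X______
__________
__________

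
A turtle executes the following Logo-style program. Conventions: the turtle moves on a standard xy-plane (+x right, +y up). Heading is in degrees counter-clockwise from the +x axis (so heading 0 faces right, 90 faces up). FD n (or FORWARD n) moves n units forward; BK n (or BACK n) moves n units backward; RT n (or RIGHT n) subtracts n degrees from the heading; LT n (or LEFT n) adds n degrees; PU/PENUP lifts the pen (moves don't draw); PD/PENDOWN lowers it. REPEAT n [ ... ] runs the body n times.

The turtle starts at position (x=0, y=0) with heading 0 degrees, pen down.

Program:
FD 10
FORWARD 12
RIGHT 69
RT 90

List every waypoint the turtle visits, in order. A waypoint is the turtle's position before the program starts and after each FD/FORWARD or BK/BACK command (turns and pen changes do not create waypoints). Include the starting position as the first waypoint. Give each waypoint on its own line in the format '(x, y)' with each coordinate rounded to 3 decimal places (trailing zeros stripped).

Answer: (0, 0)
(10, 0)
(22, 0)

Derivation:
Executing turtle program step by step:
Start: pos=(0,0), heading=0, pen down
FD 10: (0,0) -> (10,0) [heading=0, draw]
FD 12: (10,0) -> (22,0) [heading=0, draw]
RT 69: heading 0 -> 291
RT 90: heading 291 -> 201
Final: pos=(22,0), heading=201, 2 segment(s) drawn
Waypoints (3 total):
(0, 0)
(10, 0)
(22, 0)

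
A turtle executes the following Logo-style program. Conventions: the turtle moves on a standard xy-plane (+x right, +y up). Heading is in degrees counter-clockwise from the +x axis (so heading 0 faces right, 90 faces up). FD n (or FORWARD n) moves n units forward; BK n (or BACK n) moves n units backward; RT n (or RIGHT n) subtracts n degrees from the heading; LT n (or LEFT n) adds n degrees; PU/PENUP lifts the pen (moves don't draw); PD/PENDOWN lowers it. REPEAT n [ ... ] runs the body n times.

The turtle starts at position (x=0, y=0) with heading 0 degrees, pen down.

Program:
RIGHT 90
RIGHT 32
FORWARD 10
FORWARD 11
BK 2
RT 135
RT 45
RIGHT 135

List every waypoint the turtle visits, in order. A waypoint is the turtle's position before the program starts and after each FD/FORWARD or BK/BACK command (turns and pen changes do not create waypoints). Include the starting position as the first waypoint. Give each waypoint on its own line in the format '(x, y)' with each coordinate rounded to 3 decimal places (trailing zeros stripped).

Answer: (0, 0)
(-5.299, -8.48)
(-11.128, -17.809)
(-10.068, -16.113)

Derivation:
Executing turtle program step by step:
Start: pos=(0,0), heading=0, pen down
RT 90: heading 0 -> 270
RT 32: heading 270 -> 238
FD 10: (0,0) -> (-5.299,-8.48) [heading=238, draw]
FD 11: (-5.299,-8.48) -> (-11.128,-17.809) [heading=238, draw]
BK 2: (-11.128,-17.809) -> (-10.068,-16.113) [heading=238, draw]
RT 135: heading 238 -> 103
RT 45: heading 103 -> 58
RT 135: heading 58 -> 283
Final: pos=(-10.068,-16.113), heading=283, 3 segment(s) drawn
Waypoints (4 total):
(0, 0)
(-5.299, -8.48)
(-11.128, -17.809)
(-10.068, -16.113)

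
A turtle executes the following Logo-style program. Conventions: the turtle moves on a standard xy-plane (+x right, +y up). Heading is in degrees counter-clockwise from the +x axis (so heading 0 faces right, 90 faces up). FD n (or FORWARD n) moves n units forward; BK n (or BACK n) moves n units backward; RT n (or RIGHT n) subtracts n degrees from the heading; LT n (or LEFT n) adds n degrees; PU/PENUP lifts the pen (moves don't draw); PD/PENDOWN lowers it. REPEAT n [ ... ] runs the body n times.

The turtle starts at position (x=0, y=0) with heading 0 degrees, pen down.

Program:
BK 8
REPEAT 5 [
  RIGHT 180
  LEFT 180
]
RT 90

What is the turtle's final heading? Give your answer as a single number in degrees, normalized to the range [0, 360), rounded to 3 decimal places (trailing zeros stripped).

Answer: 270

Derivation:
Executing turtle program step by step:
Start: pos=(0,0), heading=0, pen down
BK 8: (0,0) -> (-8,0) [heading=0, draw]
REPEAT 5 [
  -- iteration 1/5 --
  RT 180: heading 0 -> 180
  LT 180: heading 180 -> 0
  -- iteration 2/5 --
  RT 180: heading 0 -> 180
  LT 180: heading 180 -> 0
  -- iteration 3/5 --
  RT 180: heading 0 -> 180
  LT 180: heading 180 -> 0
  -- iteration 4/5 --
  RT 180: heading 0 -> 180
  LT 180: heading 180 -> 0
  -- iteration 5/5 --
  RT 180: heading 0 -> 180
  LT 180: heading 180 -> 0
]
RT 90: heading 0 -> 270
Final: pos=(-8,0), heading=270, 1 segment(s) drawn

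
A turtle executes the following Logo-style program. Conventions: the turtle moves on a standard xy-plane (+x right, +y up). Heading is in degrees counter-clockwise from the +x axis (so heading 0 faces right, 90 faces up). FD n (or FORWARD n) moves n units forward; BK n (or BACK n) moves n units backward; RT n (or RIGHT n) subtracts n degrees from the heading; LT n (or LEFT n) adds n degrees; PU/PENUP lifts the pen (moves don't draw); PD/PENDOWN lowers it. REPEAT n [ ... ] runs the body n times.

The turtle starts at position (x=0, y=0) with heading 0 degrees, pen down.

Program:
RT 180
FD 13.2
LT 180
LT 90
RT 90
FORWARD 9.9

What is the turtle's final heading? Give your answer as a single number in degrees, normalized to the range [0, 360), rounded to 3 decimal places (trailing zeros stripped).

Executing turtle program step by step:
Start: pos=(0,0), heading=0, pen down
RT 180: heading 0 -> 180
FD 13.2: (0,0) -> (-13.2,0) [heading=180, draw]
LT 180: heading 180 -> 0
LT 90: heading 0 -> 90
RT 90: heading 90 -> 0
FD 9.9: (-13.2,0) -> (-3.3,0) [heading=0, draw]
Final: pos=(-3.3,0), heading=0, 2 segment(s) drawn

Answer: 0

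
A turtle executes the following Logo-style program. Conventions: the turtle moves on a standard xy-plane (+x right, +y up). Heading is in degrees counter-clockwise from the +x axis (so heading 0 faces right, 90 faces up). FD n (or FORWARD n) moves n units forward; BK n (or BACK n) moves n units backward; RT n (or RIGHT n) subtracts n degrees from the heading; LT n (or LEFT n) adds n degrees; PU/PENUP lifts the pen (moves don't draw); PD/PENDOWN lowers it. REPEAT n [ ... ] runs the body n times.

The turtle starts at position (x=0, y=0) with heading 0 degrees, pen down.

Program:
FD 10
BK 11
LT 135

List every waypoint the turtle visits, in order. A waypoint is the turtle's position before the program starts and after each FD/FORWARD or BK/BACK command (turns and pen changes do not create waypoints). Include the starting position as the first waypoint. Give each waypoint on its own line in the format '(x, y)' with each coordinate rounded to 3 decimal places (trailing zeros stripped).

Answer: (0, 0)
(10, 0)
(-1, 0)

Derivation:
Executing turtle program step by step:
Start: pos=(0,0), heading=0, pen down
FD 10: (0,0) -> (10,0) [heading=0, draw]
BK 11: (10,0) -> (-1,0) [heading=0, draw]
LT 135: heading 0 -> 135
Final: pos=(-1,0), heading=135, 2 segment(s) drawn
Waypoints (3 total):
(0, 0)
(10, 0)
(-1, 0)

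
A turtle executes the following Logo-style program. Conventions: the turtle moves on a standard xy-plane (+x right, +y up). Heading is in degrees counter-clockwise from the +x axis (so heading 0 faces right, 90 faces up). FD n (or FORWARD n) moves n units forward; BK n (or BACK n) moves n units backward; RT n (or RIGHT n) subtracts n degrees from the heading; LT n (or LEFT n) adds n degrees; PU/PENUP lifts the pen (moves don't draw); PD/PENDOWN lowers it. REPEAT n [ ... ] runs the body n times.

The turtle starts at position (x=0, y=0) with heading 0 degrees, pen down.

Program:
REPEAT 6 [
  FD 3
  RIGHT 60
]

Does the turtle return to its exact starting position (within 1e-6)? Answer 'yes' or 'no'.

Executing turtle program step by step:
Start: pos=(0,0), heading=0, pen down
REPEAT 6 [
  -- iteration 1/6 --
  FD 3: (0,0) -> (3,0) [heading=0, draw]
  RT 60: heading 0 -> 300
  -- iteration 2/6 --
  FD 3: (3,0) -> (4.5,-2.598) [heading=300, draw]
  RT 60: heading 300 -> 240
  -- iteration 3/6 --
  FD 3: (4.5,-2.598) -> (3,-5.196) [heading=240, draw]
  RT 60: heading 240 -> 180
  -- iteration 4/6 --
  FD 3: (3,-5.196) -> (0,-5.196) [heading=180, draw]
  RT 60: heading 180 -> 120
  -- iteration 5/6 --
  FD 3: (0,-5.196) -> (-1.5,-2.598) [heading=120, draw]
  RT 60: heading 120 -> 60
  -- iteration 6/6 --
  FD 3: (-1.5,-2.598) -> (0,0) [heading=60, draw]
  RT 60: heading 60 -> 0
]
Final: pos=(0,0), heading=0, 6 segment(s) drawn

Start position: (0, 0)
Final position: (0, 0)
Distance = 0; < 1e-6 -> CLOSED

Answer: yes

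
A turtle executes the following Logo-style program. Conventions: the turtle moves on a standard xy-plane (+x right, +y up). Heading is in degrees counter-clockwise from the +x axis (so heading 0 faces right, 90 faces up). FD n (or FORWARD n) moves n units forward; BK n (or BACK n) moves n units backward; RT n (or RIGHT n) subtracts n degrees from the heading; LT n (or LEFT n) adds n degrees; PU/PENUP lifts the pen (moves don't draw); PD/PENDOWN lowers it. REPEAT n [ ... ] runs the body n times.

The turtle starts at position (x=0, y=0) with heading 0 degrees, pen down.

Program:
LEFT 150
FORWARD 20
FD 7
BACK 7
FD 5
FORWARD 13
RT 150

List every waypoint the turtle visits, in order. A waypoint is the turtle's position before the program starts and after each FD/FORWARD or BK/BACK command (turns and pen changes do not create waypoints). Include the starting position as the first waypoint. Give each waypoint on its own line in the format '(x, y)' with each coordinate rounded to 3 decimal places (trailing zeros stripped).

Answer: (0, 0)
(-17.321, 10)
(-23.383, 13.5)
(-17.321, 10)
(-21.651, 12.5)
(-32.909, 19)

Derivation:
Executing turtle program step by step:
Start: pos=(0,0), heading=0, pen down
LT 150: heading 0 -> 150
FD 20: (0,0) -> (-17.321,10) [heading=150, draw]
FD 7: (-17.321,10) -> (-23.383,13.5) [heading=150, draw]
BK 7: (-23.383,13.5) -> (-17.321,10) [heading=150, draw]
FD 5: (-17.321,10) -> (-21.651,12.5) [heading=150, draw]
FD 13: (-21.651,12.5) -> (-32.909,19) [heading=150, draw]
RT 150: heading 150 -> 0
Final: pos=(-32.909,19), heading=0, 5 segment(s) drawn
Waypoints (6 total):
(0, 0)
(-17.321, 10)
(-23.383, 13.5)
(-17.321, 10)
(-21.651, 12.5)
(-32.909, 19)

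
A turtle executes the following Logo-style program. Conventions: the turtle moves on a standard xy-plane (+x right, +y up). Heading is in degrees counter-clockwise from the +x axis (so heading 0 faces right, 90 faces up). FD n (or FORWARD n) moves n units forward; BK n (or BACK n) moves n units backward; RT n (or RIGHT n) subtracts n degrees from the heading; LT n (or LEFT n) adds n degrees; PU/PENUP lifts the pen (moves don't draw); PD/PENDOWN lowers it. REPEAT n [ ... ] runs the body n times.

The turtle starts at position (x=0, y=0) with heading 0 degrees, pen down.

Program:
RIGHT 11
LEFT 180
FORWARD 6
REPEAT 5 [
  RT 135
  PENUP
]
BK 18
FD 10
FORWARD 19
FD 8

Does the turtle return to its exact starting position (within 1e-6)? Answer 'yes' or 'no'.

Answer: no

Derivation:
Executing turtle program step by step:
Start: pos=(0,0), heading=0, pen down
RT 11: heading 0 -> 349
LT 180: heading 349 -> 169
FD 6: (0,0) -> (-5.89,1.145) [heading=169, draw]
REPEAT 5 [
  -- iteration 1/5 --
  RT 135: heading 169 -> 34
  PU: pen up
  -- iteration 2/5 --
  RT 135: heading 34 -> 259
  PU: pen up
  -- iteration 3/5 --
  RT 135: heading 259 -> 124
  PU: pen up
  -- iteration 4/5 --
  RT 135: heading 124 -> 349
  PU: pen up
  -- iteration 5/5 --
  RT 135: heading 349 -> 214
  PU: pen up
]
BK 18: (-5.89,1.145) -> (9.033,11.21) [heading=214, move]
FD 10: (9.033,11.21) -> (0.743,5.618) [heading=214, move]
FD 19: (0.743,5.618) -> (-15.009,-5.006) [heading=214, move]
FD 8: (-15.009,-5.006) -> (-21.641,-9.48) [heading=214, move]
Final: pos=(-21.641,-9.48), heading=214, 1 segment(s) drawn

Start position: (0, 0)
Final position: (-21.641, -9.48)
Distance = 23.627; >= 1e-6 -> NOT closed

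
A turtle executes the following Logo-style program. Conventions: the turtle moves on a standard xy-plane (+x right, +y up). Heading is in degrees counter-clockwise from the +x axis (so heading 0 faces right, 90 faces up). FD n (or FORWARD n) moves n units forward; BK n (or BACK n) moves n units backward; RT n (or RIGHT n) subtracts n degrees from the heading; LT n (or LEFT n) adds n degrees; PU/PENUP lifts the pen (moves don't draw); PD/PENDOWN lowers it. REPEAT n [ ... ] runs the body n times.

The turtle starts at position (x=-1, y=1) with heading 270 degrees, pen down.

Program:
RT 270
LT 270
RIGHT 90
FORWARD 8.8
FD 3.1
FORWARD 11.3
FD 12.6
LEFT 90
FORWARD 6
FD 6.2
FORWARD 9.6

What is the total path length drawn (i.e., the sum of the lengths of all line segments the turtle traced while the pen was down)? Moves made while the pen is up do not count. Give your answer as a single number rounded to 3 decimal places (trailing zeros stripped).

Executing turtle program step by step:
Start: pos=(-1,1), heading=270, pen down
RT 270: heading 270 -> 0
LT 270: heading 0 -> 270
RT 90: heading 270 -> 180
FD 8.8: (-1,1) -> (-9.8,1) [heading=180, draw]
FD 3.1: (-9.8,1) -> (-12.9,1) [heading=180, draw]
FD 11.3: (-12.9,1) -> (-24.2,1) [heading=180, draw]
FD 12.6: (-24.2,1) -> (-36.8,1) [heading=180, draw]
LT 90: heading 180 -> 270
FD 6: (-36.8,1) -> (-36.8,-5) [heading=270, draw]
FD 6.2: (-36.8,-5) -> (-36.8,-11.2) [heading=270, draw]
FD 9.6: (-36.8,-11.2) -> (-36.8,-20.8) [heading=270, draw]
Final: pos=(-36.8,-20.8), heading=270, 7 segment(s) drawn

Segment lengths:
  seg 1: (-1,1) -> (-9.8,1), length = 8.8
  seg 2: (-9.8,1) -> (-12.9,1), length = 3.1
  seg 3: (-12.9,1) -> (-24.2,1), length = 11.3
  seg 4: (-24.2,1) -> (-36.8,1), length = 12.6
  seg 5: (-36.8,1) -> (-36.8,-5), length = 6
  seg 6: (-36.8,-5) -> (-36.8,-11.2), length = 6.2
  seg 7: (-36.8,-11.2) -> (-36.8,-20.8), length = 9.6
Total = 57.6

Answer: 57.6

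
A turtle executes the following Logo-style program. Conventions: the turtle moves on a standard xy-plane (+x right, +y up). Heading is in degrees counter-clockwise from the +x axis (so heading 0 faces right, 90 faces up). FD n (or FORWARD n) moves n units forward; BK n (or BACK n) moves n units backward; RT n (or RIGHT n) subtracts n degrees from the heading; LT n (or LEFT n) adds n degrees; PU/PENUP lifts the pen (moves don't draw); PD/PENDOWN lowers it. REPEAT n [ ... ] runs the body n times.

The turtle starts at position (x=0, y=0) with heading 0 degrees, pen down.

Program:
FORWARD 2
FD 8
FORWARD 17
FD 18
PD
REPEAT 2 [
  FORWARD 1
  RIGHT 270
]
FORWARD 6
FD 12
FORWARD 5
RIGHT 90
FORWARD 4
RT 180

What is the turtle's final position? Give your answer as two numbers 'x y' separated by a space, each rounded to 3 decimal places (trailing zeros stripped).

Executing turtle program step by step:
Start: pos=(0,0), heading=0, pen down
FD 2: (0,0) -> (2,0) [heading=0, draw]
FD 8: (2,0) -> (10,0) [heading=0, draw]
FD 17: (10,0) -> (27,0) [heading=0, draw]
FD 18: (27,0) -> (45,0) [heading=0, draw]
PD: pen down
REPEAT 2 [
  -- iteration 1/2 --
  FD 1: (45,0) -> (46,0) [heading=0, draw]
  RT 270: heading 0 -> 90
  -- iteration 2/2 --
  FD 1: (46,0) -> (46,1) [heading=90, draw]
  RT 270: heading 90 -> 180
]
FD 6: (46,1) -> (40,1) [heading=180, draw]
FD 12: (40,1) -> (28,1) [heading=180, draw]
FD 5: (28,1) -> (23,1) [heading=180, draw]
RT 90: heading 180 -> 90
FD 4: (23,1) -> (23,5) [heading=90, draw]
RT 180: heading 90 -> 270
Final: pos=(23,5), heading=270, 10 segment(s) drawn

Answer: 23 5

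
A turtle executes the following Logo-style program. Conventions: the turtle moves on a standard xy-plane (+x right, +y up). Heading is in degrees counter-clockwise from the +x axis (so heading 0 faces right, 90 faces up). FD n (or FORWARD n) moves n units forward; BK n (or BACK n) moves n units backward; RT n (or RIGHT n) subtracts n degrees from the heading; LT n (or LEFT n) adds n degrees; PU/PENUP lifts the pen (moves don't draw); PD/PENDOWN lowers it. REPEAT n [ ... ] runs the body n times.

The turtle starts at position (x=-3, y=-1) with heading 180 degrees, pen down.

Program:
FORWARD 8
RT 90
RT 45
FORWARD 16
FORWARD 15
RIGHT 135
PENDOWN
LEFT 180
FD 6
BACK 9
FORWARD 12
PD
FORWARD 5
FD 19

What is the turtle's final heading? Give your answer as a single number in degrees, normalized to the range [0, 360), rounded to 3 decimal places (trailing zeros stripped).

Executing turtle program step by step:
Start: pos=(-3,-1), heading=180, pen down
FD 8: (-3,-1) -> (-11,-1) [heading=180, draw]
RT 90: heading 180 -> 90
RT 45: heading 90 -> 45
FD 16: (-11,-1) -> (0.314,10.314) [heading=45, draw]
FD 15: (0.314,10.314) -> (10.92,20.92) [heading=45, draw]
RT 135: heading 45 -> 270
PD: pen down
LT 180: heading 270 -> 90
FD 6: (10.92,20.92) -> (10.92,26.92) [heading=90, draw]
BK 9: (10.92,26.92) -> (10.92,17.92) [heading=90, draw]
FD 12: (10.92,17.92) -> (10.92,29.92) [heading=90, draw]
PD: pen down
FD 5: (10.92,29.92) -> (10.92,34.92) [heading=90, draw]
FD 19: (10.92,34.92) -> (10.92,53.92) [heading=90, draw]
Final: pos=(10.92,53.92), heading=90, 8 segment(s) drawn

Answer: 90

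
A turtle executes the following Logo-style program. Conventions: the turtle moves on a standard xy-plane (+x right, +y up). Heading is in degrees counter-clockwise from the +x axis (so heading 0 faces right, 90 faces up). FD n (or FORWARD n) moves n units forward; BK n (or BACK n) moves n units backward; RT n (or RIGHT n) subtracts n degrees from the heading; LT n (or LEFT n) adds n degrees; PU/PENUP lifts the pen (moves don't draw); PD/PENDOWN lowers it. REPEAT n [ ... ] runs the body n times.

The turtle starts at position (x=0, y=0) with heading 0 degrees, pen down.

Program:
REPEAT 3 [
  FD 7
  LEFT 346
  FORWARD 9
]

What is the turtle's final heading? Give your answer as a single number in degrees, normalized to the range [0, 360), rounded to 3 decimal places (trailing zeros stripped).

Executing turtle program step by step:
Start: pos=(0,0), heading=0, pen down
REPEAT 3 [
  -- iteration 1/3 --
  FD 7: (0,0) -> (7,0) [heading=0, draw]
  LT 346: heading 0 -> 346
  FD 9: (7,0) -> (15.733,-2.177) [heading=346, draw]
  -- iteration 2/3 --
  FD 7: (15.733,-2.177) -> (22.525,-3.871) [heading=346, draw]
  LT 346: heading 346 -> 332
  FD 9: (22.525,-3.871) -> (30.471,-8.096) [heading=332, draw]
  -- iteration 3/3 --
  FD 7: (30.471,-8.096) -> (36.652,-11.382) [heading=332, draw]
  LT 346: heading 332 -> 318
  FD 9: (36.652,-11.382) -> (43.34,-17.404) [heading=318, draw]
]
Final: pos=(43.34,-17.404), heading=318, 6 segment(s) drawn

Answer: 318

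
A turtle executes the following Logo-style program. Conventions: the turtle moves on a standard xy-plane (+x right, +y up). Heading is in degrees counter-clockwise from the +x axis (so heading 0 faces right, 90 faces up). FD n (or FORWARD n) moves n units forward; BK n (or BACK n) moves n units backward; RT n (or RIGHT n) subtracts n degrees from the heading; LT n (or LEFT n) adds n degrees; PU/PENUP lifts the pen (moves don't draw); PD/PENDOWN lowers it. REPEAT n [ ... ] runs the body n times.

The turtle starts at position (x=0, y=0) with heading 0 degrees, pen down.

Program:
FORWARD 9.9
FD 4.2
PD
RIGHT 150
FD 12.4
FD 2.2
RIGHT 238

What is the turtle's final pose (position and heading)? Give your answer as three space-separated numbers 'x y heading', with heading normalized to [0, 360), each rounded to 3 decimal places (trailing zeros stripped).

Answer: 1.456 -7.3 332

Derivation:
Executing turtle program step by step:
Start: pos=(0,0), heading=0, pen down
FD 9.9: (0,0) -> (9.9,0) [heading=0, draw]
FD 4.2: (9.9,0) -> (14.1,0) [heading=0, draw]
PD: pen down
RT 150: heading 0 -> 210
FD 12.4: (14.1,0) -> (3.361,-6.2) [heading=210, draw]
FD 2.2: (3.361,-6.2) -> (1.456,-7.3) [heading=210, draw]
RT 238: heading 210 -> 332
Final: pos=(1.456,-7.3), heading=332, 4 segment(s) drawn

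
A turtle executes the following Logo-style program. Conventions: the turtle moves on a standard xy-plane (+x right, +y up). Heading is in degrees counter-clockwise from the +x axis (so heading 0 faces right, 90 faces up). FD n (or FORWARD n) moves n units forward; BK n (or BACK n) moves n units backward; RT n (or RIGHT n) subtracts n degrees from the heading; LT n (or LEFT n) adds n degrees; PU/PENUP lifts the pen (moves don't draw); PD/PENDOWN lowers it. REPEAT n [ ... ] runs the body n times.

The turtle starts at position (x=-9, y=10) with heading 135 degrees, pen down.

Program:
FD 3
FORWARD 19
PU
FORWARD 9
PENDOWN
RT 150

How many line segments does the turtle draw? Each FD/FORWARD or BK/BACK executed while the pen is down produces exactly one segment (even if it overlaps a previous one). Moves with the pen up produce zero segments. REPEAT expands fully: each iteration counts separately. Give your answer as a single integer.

Executing turtle program step by step:
Start: pos=(-9,10), heading=135, pen down
FD 3: (-9,10) -> (-11.121,12.121) [heading=135, draw]
FD 19: (-11.121,12.121) -> (-24.556,25.556) [heading=135, draw]
PU: pen up
FD 9: (-24.556,25.556) -> (-30.92,31.92) [heading=135, move]
PD: pen down
RT 150: heading 135 -> 345
Final: pos=(-30.92,31.92), heading=345, 2 segment(s) drawn
Segments drawn: 2

Answer: 2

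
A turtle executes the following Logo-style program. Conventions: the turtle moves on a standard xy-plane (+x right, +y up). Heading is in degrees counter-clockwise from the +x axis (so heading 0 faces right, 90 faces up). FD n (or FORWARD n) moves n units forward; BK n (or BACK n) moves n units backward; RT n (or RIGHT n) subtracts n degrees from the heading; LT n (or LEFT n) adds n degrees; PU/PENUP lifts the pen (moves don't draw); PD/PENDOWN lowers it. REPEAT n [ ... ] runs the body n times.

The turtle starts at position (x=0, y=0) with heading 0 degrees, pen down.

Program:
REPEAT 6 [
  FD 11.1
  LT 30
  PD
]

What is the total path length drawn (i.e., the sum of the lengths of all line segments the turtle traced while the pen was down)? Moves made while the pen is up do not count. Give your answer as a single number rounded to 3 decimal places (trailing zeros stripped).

Answer: 66.6

Derivation:
Executing turtle program step by step:
Start: pos=(0,0), heading=0, pen down
REPEAT 6 [
  -- iteration 1/6 --
  FD 11.1: (0,0) -> (11.1,0) [heading=0, draw]
  LT 30: heading 0 -> 30
  PD: pen down
  -- iteration 2/6 --
  FD 11.1: (11.1,0) -> (20.713,5.55) [heading=30, draw]
  LT 30: heading 30 -> 60
  PD: pen down
  -- iteration 3/6 --
  FD 11.1: (20.713,5.55) -> (26.263,15.163) [heading=60, draw]
  LT 30: heading 60 -> 90
  PD: pen down
  -- iteration 4/6 --
  FD 11.1: (26.263,15.163) -> (26.263,26.263) [heading=90, draw]
  LT 30: heading 90 -> 120
  PD: pen down
  -- iteration 5/6 --
  FD 11.1: (26.263,26.263) -> (20.713,35.876) [heading=120, draw]
  LT 30: heading 120 -> 150
  PD: pen down
  -- iteration 6/6 --
  FD 11.1: (20.713,35.876) -> (11.1,41.426) [heading=150, draw]
  LT 30: heading 150 -> 180
  PD: pen down
]
Final: pos=(11.1,41.426), heading=180, 6 segment(s) drawn

Segment lengths:
  seg 1: (0,0) -> (11.1,0), length = 11.1
  seg 2: (11.1,0) -> (20.713,5.55), length = 11.1
  seg 3: (20.713,5.55) -> (26.263,15.163), length = 11.1
  seg 4: (26.263,15.163) -> (26.263,26.263), length = 11.1
  seg 5: (26.263,26.263) -> (20.713,35.876), length = 11.1
  seg 6: (20.713,35.876) -> (11.1,41.426), length = 11.1
Total = 66.6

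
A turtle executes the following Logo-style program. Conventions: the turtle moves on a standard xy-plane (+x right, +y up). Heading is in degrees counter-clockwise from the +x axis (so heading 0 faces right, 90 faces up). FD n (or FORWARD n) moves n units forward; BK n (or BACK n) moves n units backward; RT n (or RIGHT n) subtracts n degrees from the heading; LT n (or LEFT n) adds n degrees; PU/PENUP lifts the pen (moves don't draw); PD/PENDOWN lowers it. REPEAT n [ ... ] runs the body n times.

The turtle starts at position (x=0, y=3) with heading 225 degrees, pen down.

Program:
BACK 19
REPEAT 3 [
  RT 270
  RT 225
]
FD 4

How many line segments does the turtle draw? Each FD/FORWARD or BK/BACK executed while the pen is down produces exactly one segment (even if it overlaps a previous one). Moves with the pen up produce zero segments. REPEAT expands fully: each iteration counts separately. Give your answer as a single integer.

Answer: 2

Derivation:
Executing turtle program step by step:
Start: pos=(0,3), heading=225, pen down
BK 19: (0,3) -> (13.435,16.435) [heading=225, draw]
REPEAT 3 [
  -- iteration 1/3 --
  RT 270: heading 225 -> 315
  RT 225: heading 315 -> 90
  -- iteration 2/3 --
  RT 270: heading 90 -> 180
  RT 225: heading 180 -> 315
  -- iteration 3/3 --
  RT 270: heading 315 -> 45
  RT 225: heading 45 -> 180
]
FD 4: (13.435,16.435) -> (9.435,16.435) [heading=180, draw]
Final: pos=(9.435,16.435), heading=180, 2 segment(s) drawn
Segments drawn: 2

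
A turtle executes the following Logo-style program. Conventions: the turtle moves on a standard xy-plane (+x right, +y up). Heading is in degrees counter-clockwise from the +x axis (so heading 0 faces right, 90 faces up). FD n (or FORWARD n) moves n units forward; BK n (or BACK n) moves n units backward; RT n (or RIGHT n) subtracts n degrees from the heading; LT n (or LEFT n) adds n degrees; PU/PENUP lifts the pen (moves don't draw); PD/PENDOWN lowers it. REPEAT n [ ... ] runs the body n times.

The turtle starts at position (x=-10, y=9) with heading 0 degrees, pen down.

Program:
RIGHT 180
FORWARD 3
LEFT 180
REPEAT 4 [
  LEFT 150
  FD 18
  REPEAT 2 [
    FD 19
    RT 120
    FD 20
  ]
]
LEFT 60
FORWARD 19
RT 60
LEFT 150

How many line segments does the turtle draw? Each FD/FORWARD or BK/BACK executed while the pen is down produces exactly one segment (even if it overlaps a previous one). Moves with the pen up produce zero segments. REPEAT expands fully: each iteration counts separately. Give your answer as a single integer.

Executing turtle program step by step:
Start: pos=(-10,9), heading=0, pen down
RT 180: heading 0 -> 180
FD 3: (-10,9) -> (-13,9) [heading=180, draw]
LT 180: heading 180 -> 0
REPEAT 4 [
  -- iteration 1/4 --
  LT 150: heading 0 -> 150
  FD 18: (-13,9) -> (-28.588,18) [heading=150, draw]
  REPEAT 2 [
    -- iteration 1/2 --
    FD 19: (-28.588,18) -> (-45.043,27.5) [heading=150, draw]
    RT 120: heading 150 -> 30
    FD 20: (-45.043,27.5) -> (-27.722,37.5) [heading=30, draw]
    -- iteration 2/2 --
    FD 19: (-27.722,37.5) -> (-11.268,47) [heading=30, draw]
    RT 120: heading 30 -> 270
    FD 20: (-11.268,47) -> (-11.268,27) [heading=270, draw]
  ]
  -- iteration 2/4 --
  LT 150: heading 270 -> 60
  FD 18: (-11.268,27) -> (-2.268,42.588) [heading=60, draw]
  REPEAT 2 [
    -- iteration 1/2 --
    FD 19: (-2.268,42.588) -> (7.232,59.043) [heading=60, draw]
    RT 120: heading 60 -> 300
    FD 20: (7.232,59.043) -> (17.232,41.722) [heading=300, draw]
    -- iteration 2/2 --
    FD 19: (17.232,41.722) -> (26.732,25.268) [heading=300, draw]
    RT 120: heading 300 -> 180
    FD 20: (26.732,25.268) -> (6.732,25.268) [heading=180, draw]
  ]
  -- iteration 3/4 --
  LT 150: heading 180 -> 330
  FD 18: (6.732,25.268) -> (22.321,16.268) [heading=330, draw]
  REPEAT 2 [
    -- iteration 1/2 --
    FD 19: (22.321,16.268) -> (38.775,6.768) [heading=330, draw]
    RT 120: heading 330 -> 210
    FD 20: (38.775,6.768) -> (21.454,-3.232) [heading=210, draw]
    -- iteration 2/2 --
    FD 19: (21.454,-3.232) -> (5,-12.732) [heading=210, draw]
    RT 120: heading 210 -> 90
    FD 20: (5,-12.732) -> (5,7.268) [heading=90, draw]
  ]
  -- iteration 4/4 --
  LT 150: heading 90 -> 240
  FD 18: (5,7.268) -> (-4,-8.321) [heading=240, draw]
  REPEAT 2 [
    -- iteration 1/2 --
    FD 19: (-4,-8.321) -> (-13.5,-24.775) [heading=240, draw]
    RT 120: heading 240 -> 120
    FD 20: (-13.5,-24.775) -> (-23.5,-7.454) [heading=120, draw]
    -- iteration 2/2 --
    FD 19: (-23.5,-7.454) -> (-33,9) [heading=120, draw]
    RT 120: heading 120 -> 0
    FD 20: (-33,9) -> (-13,9) [heading=0, draw]
  ]
]
LT 60: heading 0 -> 60
FD 19: (-13,9) -> (-3.5,25.454) [heading=60, draw]
RT 60: heading 60 -> 0
LT 150: heading 0 -> 150
Final: pos=(-3.5,25.454), heading=150, 22 segment(s) drawn
Segments drawn: 22

Answer: 22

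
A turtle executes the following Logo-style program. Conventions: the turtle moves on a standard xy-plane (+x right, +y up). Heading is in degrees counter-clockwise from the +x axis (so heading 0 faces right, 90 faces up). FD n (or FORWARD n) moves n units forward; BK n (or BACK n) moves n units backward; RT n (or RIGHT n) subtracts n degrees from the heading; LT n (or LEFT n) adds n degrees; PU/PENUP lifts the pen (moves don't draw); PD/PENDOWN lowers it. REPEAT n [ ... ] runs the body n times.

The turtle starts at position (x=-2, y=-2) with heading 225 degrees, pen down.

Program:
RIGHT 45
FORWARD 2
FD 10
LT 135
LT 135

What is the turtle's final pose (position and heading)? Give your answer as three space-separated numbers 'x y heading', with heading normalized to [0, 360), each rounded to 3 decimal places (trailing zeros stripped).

Executing turtle program step by step:
Start: pos=(-2,-2), heading=225, pen down
RT 45: heading 225 -> 180
FD 2: (-2,-2) -> (-4,-2) [heading=180, draw]
FD 10: (-4,-2) -> (-14,-2) [heading=180, draw]
LT 135: heading 180 -> 315
LT 135: heading 315 -> 90
Final: pos=(-14,-2), heading=90, 2 segment(s) drawn

Answer: -14 -2 90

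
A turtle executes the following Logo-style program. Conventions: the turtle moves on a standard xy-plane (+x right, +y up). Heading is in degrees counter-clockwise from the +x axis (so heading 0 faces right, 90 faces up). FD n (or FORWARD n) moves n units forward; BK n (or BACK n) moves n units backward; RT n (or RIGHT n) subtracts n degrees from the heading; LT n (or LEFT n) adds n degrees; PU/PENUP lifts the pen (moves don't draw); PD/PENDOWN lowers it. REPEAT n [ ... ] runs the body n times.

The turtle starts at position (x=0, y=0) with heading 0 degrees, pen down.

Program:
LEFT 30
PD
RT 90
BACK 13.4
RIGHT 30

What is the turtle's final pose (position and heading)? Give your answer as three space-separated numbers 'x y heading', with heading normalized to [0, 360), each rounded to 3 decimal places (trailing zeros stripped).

Executing turtle program step by step:
Start: pos=(0,0), heading=0, pen down
LT 30: heading 0 -> 30
PD: pen down
RT 90: heading 30 -> 300
BK 13.4: (0,0) -> (-6.7,11.605) [heading=300, draw]
RT 30: heading 300 -> 270
Final: pos=(-6.7,11.605), heading=270, 1 segment(s) drawn

Answer: -6.7 11.605 270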